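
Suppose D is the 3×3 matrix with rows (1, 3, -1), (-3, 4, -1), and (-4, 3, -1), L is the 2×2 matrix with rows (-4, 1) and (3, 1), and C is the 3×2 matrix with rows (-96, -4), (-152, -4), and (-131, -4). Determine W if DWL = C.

W = [[-1, 1], [4, -4], [-1, 5]]

Isolating W: multiply by D⁻¹ from the left and L⁻¹ from the right, so W = D⁻¹CL⁻¹.
det D = -5; the adjugate gives D⁻¹ = [[1/5, 0, -1/5], [-1/5, 1, -4/5], [-7/5, 3, -13/5]].
det L = -7, so L⁻¹ = [[-1/7, 1/7], [3/7, 4/7]].
D⁻¹C = [[7, 0], [-28, 0], [19, 4]].
W = (D⁻¹C)L⁻¹ = [[-1, 1], [4, -4], [-1, 5]].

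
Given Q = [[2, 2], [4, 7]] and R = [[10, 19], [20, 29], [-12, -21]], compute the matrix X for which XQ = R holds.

Right-multiplying both sides by Q⁻¹ gives X = RQ⁻¹.
det Q = 6, so Q⁻¹ = [[7/6, -1/3], [-2/3, 1/3]].
X = RQ⁻¹ = [[10, 19], [20, 29], [-12, -21]] · [[7/6, -1/3], [-2/3, 1/3]] = [[-1, 3], [4, 3], [0, -3]].

X = [[-1, 3], [4, 3], [0, -3]]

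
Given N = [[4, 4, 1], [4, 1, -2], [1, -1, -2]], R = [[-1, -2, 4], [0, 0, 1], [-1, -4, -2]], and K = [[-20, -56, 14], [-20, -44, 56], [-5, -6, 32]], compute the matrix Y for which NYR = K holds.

Left-multiply by N⁻¹ and right-multiply by R⁻¹: Y = N⁻¹KR⁻¹.
det N = 3, so N⁻¹ = [[-4/3, 7/3, -3], [2, -3, 4], [-5/3, 8/3, -4]].
det R = -2; the adjugate gives R⁻¹ = [[-2, 10, 1], [1/2, -3, -1/2], [0, 1, 0]].
N⁻¹K = [[-5, -10, 16], [0, -4, -12], [0, 0, -2]].
Y = (N⁻¹K)R⁻¹ = [[5, -4, 0], [-2, 0, 2], [0, -2, 0]].

Y = [[5, -4, 0], [-2, 0, 2], [0, -2, 0]]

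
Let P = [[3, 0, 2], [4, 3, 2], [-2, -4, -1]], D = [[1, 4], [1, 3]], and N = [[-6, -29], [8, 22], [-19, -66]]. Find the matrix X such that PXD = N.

Left-multiply by P⁻¹ and right-multiply by D⁻¹: X = P⁻¹ND⁻¹.
det P = -5; the adjugate gives P⁻¹ = [[-1, 8/5, 6/5], [0, -1/5, -2/5], [2, -12/5, -9/5]].
det D = -1; the adjugate gives D⁻¹ = [[-3, 4], [1, -1]].
P⁻¹N = [[-4, -15], [6, 22], [3, 8]].
X = (P⁻¹N)D⁻¹ = [[-3, -1], [4, 2], [-1, 4]].

X = [[-3, -1], [4, 2], [-1, 4]]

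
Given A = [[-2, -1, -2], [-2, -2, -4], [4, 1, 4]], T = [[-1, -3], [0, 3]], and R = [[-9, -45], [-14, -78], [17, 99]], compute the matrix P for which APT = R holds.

P = A⁻¹RT⁻¹ (apply A⁻¹ on the left and T⁻¹ on the right).
A has determinant 4; A⁻¹ = [[-1, 1/2, 0], [-2, 0, -1], [3/2, -1/2, 1/2]].
det T = -3; the adjugate gives T⁻¹ = [[-1, -1], [0, 1/3]].
A⁻¹R = [[2, 6], [1, -9], [2, 21]].
P = (A⁻¹R)T⁻¹ = [[-2, 0], [-1, -4], [-2, 5]].

P = [[-2, 0], [-1, -4], [-2, 5]]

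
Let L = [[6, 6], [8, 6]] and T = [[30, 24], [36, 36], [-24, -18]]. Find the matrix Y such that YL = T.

Y = [[1, 3], [6, 0], [0, -3]]

L is on the right of Y, so right-multiply by L⁻¹: Y = TL⁻¹.
L has determinant -12; L⁻¹ = [[-1/2, 1/2], [2/3, -1/2]].
Y = TL⁻¹ = [[30, 24], [36, 36], [-24, -18]] · [[-1/2, 1/2], [2/3, -1/2]] = [[1, 3], [6, 0], [0, -3]].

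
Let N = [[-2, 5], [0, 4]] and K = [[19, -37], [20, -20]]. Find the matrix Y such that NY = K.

N is on the left of Y, so left-multiply by N⁻¹: Y = N⁻¹K.
det N = -8, so N⁻¹ = [[-1/2, 5/8], [0, 1/4]].
Y = N⁻¹K = [[-1/2, 5/8], [0, 1/4]] · [[19, -37], [20, -20]] = [[3, 6], [5, -5]].

Y = [[3, 6], [5, -5]]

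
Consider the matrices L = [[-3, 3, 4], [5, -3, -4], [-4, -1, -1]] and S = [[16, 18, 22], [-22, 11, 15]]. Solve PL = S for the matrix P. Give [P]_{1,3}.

L is on the right of P, so right-multiply by L⁻¹: P = SL⁻¹.
L has determinant -2; L⁻¹ = [[1/2, 1/2, 0], [-21/2, -19/2, -4], [17/2, 15/2, 3]].
P = SL⁻¹ = [[16, 18, 22], [-22, 11, 15]] · [[1/2, 1/2, 0], [-21/2, -19/2, -4], [17/2, 15/2, 3]] = [[6, 2, -6], [1, -3, 1]].

-6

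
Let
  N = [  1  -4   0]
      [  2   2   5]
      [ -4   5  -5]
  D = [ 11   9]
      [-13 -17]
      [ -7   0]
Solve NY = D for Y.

Left-multiplying both sides by N⁻¹ gives Y = N⁻¹D.
det N = 5, so N⁻¹ = [[-7, -4, -4], [-2, -1, -1], [18/5, 11/5, 2]].
Y = N⁻¹D = [[-7, -4, -4], [-2, -1, -1], [18/5, 11/5, 2]] · [[11, 9], [-13, -17], [-7, 0]] = [[3, 5], [-2, -1], [-3, -5]].

Y = [[3, 5], [-2, -1], [-3, -5]]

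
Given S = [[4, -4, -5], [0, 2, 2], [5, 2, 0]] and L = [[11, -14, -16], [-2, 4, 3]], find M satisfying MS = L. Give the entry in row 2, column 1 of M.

Since S sits to the right of M, M = LS⁻¹.
det S = -6, so S⁻¹ = [[2/3, 5/3, -1/3], [-5/3, -25/6, 4/3], [5/3, 14/3, -4/3]].
M = LS⁻¹ = [[11, -14, -16], [-2, 4, 3]] · [[2/3, 5/3, -1/3], [-5/3, -25/6, 4/3], [5/3, 14/3, -4/3]] = [[4, 2, -1], [-3, -6, 2]].

-3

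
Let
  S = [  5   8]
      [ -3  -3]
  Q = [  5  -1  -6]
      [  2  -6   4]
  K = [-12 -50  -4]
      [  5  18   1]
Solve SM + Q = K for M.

M = [[3, -5, 2], [-4, -3, -1]]

SM = K − Q = [[-17, -49, 2], [3, 24, -3]].
Since S multiplies M on the left, M = S⁻¹(K − Q).
det S = 9, so S⁻¹ = [[-1/3, -8/9], [1/3, 5/9]].
M = S⁻¹(K − Q) = [[3, -5, 2], [-4, -3, -1]].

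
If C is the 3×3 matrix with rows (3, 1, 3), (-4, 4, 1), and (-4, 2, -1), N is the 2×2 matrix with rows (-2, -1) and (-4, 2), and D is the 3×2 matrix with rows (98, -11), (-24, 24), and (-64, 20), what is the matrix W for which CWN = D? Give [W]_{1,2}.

Isolating W: multiply by C⁻¹ from the left and N⁻¹ from the right, so W = C⁻¹DN⁻¹.
det C = -2; the adjugate gives C⁻¹ = [[3, -7/2, 11/2], [4, -9/2, 15/2], [-4, 5, -8]].
N has determinant -8; N⁻¹ = [[-1/4, -1/8], [-1/2, 1/4]].
C⁻¹D = [[26, -7], [20, -2], [0, 4]].
W = (C⁻¹D)N⁻¹ = [[-3, -5], [-4, -3], [-2, 1]].

-5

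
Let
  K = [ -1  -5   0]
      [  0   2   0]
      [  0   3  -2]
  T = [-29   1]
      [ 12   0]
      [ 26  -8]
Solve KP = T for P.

P = [[-1, -1], [6, 0], [-4, 4]]

Since K multiplies P on the left, P = K⁻¹T.
det K = 4; the adjugate gives K⁻¹ = [[-1, -5/2, 0], [0, 1/2, 0], [0, 3/4, -1/2]].
P = K⁻¹T = [[-1, -5/2, 0], [0, 1/2, 0], [0, 3/4, -1/2]] · [[-29, 1], [12, 0], [26, -8]] = [[-1, -1], [6, 0], [-4, 4]].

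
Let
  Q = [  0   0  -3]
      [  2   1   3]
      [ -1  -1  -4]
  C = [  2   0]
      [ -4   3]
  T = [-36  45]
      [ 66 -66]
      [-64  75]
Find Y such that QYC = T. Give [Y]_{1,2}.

Isolating Y: multiply by Q⁻¹ from the left and C⁻¹ from the right, so Y = Q⁻¹TC⁻¹.
Q has determinant 3; Q⁻¹ = [[-1/3, 1, 1], [5/3, -1, -2], [-1/3, 0, 0]].
C has determinant 6; C⁻¹ = [[1/2, 0], [2/3, 1/3]].
Q⁻¹T = [[14, -6], [2, -9], [12, -15]].
Y = (Q⁻¹T)C⁻¹ = [[3, -2], [-5, -3], [-4, -5]].

-2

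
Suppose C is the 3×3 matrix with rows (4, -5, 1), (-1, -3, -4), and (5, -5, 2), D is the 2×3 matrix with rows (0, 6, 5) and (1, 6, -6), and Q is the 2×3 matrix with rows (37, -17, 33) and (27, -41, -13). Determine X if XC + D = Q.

XC = Q − D = [[37, -23, 28], [26, -47, -7]].
C is on the right of X, so right-multiply by C⁻¹: X = (Q − D)C⁻¹.
det C = 6; the adjugate gives C⁻¹ = [[-13/3, 5/6, 23/6], [-3, 1/2, 5/2], [10/3, -5/6, -17/6]].
X = (Q − D)C⁻¹ = [[2, -4, 5], [5, 4, 2]].

X = [[2, -4, 5], [5, 4, 2]]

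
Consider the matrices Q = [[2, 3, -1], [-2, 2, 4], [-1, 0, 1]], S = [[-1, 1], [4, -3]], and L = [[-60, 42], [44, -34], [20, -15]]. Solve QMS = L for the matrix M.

Isolating M: multiply by Q⁻¹ from the left and S⁻¹ from the right, so M = Q⁻¹LS⁻¹.
Q has determinant -4; Q⁻¹ = [[-1/2, 3/4, -7/2], [1/2, -1/4, 3/2], [-1/2, 3/4, -5/2]].
det S = -1; the adjugate gives S⁻¹ = [[3, 1], [4, 1]].
Q⁻¹L = [[-7, 6], [-11, 7], [13, -9]].
M = (Q⁻¹L)S⁻¹ = [[3, -1], [-5, -4], [3, 4]].

M = [[3, -1], [-5, -4], [3, 4]]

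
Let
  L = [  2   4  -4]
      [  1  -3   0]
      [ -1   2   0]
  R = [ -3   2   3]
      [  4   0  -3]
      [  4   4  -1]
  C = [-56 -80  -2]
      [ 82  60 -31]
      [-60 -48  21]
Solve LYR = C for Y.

Y = [[4, 3, 4], [2, 0, -4], [0, -5, 5]]

Left-multiply by L⁻¹ and right-multiply by R⁻¹: Y = L⁻¹CR⁻¹.
det L = 4; the adjugate gives L⁻¹ = [[0, -2, -3], [0, -1, -1], [-1/4, -2, -5/2]].
det R = -4, so R⁻¹ = [[-3, -7/2, 3/2], [2, 9/4, -3/4], [-4, -5, 2]].
L⁻¹C = [[16, 24, -1], [-22, -12, 10], [0, 20, 10]].
Y = (L⁻¹C)R⁻¹ = [[4, 3, 4], [2, 0, -4], [0, -5, 5]].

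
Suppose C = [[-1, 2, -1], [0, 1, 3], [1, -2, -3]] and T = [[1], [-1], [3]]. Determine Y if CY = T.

Y = [[4], [2], [-1]]

Since C multiplies Y on the left, Y = C⁻¹T.
C has determinant 4; C⁻¹ = [[3/4, 2, 7/4], [3/4, 1, 3/4], [-1/4, 0, -1/4]].
Y = C⁻¹T = [[3/4, 2, 7/4], [3/4, 1, 3/4], [-1/4, 0, -1/4]] · [[1], [-1], [3]] = [[4], [2], [-1]].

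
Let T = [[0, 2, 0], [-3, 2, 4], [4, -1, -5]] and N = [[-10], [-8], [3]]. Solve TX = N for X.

X = [[2], [-5], [2]]

Left-multiplying both sides by T⁻¹ gives X = T⁻¹N.
det T = 2; the adjugate gives T⁻¹ = [[-3, 5, 4], [1/2, 0, 0], [-5/2, 4, 3]].
X = T⁻¹N = [[-3, 5, 4], [1/2, 0, 0], [-5/2, 4, 3]] · [[-10], [-8], [3]] = [[2], [-5], [2]].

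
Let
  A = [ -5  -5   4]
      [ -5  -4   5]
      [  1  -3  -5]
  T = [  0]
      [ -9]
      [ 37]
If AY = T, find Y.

Since A multiplies Y on the left, Y = A⁻¹T.
A has determinant 1; A⁻¹ = [[35, -37, -9], [-20, 21, 5], [19, -20, -5]].
Y = A⁻¹T = [[35, -37, -9], [-20, 21, 5], [19, -20, -5]] · [[0], [-9], [37]] = [[0], [-4], [-5]].

Y = [[0], [-4], [-5]]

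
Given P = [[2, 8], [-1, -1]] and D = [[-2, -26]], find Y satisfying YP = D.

Y = [[-4, -6]]

Right-multiplying both sides by P⁻¹ gives Y = DP⁻¹.
P has determinant 6; P⁻¹ = [[-1/6, -4/3], [1/6, 1/3]].
Y = DP⁻¹ = [[-2, -26]] · [[-1/6, -4/3], [1/6, 1/3]] = [[-4, -6]].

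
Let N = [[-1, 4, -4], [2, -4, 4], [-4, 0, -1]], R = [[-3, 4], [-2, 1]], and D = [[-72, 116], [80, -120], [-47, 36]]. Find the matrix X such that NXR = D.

Left-multiply by N⁻¹ and right-multiply by R⁻¹: X = N⁻¹DR⁻¹.
det N = 4, so N⁻¹ = [[1, 1, 0], [-7/2, -15/4, -1], [-4, -4, -1]].
R has determinant 5; R⁻¹ = [[1/5, -4/5], [2/5, -3/5]].
N⁻¹D = [[8, -4], [-1, 8], [15, -20]].
X = (N⁻¹D)R⁻¹ = [[0, -4], [3, -4], [-5, 0]].

X = [[0, -4], [3, -4], [-5, 0]]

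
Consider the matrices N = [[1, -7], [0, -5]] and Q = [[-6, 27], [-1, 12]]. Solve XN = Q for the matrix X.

X = [[-6, 3], [-1, -1]]

N is on the right of X, so right-multiply by N⁻¹: X = QN⁻¹.
det N = -5; the adjugate gives N⁻¹ = [[1, -7/5], [0, -1/5]].
X = QN⁻¹ = [[-6, 27], [-1, 12]] · [[1, -7/5], [0, -1/5]] = [[-6, 3], [-1, -1]].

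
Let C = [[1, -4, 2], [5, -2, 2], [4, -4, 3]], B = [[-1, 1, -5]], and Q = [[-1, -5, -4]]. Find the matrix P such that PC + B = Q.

PC = Q − B = [[0, -6, 1]].
Right-multiplying both sides by C⁻¹ gives P = (Q − B)C⁻¹.
C has determinant 6; C⁻¹ = [[1/3, 2/3, -2/3], [-7/6, -5/6, 4/3], [-2, -2, 3]].
P = (Q − B)C⁻¹ = [[5, 3, -5]].

P = [[5, 3, -5]]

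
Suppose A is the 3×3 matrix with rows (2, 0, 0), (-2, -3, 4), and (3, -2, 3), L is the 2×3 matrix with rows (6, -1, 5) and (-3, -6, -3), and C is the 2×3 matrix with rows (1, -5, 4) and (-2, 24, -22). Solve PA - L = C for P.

P = [[-1, 0, 3], [-2, -4, -3]]

PA = C + L = [[7, -6, 9], [-5, 18, -25]].
Right-multiplying both sides by A⁻¹ gives P = (C + L)A⁻¹.
A has determinant -2; A⁻¹ = [[1/2, 0, 0], [-9, -3, 4], [-13/2, -2, 3]].
P = (C + L)A⁻¹ = [[-1, 0, 3], [-2, -4, -3]].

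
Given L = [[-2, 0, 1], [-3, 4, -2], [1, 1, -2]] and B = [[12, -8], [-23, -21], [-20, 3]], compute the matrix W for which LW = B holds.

Since L multiplies W on the left, W = L⁻¹B.
det L = 5; the adjugate gives L⁻¹ = [[-6/5, 1/5, -4/5], [-8/5, 3/5, -7/5], [-7/5, 2/5, -8/5]].
W = L⁻¹B = [[-6/5, 1/5, -4/5], [-8/5, 3/5, -7/5], [-7/5, 2/5, -8/5]] · [[12, -8], [-23, -21], [-20, 3]] = [[-3, 3], [-5, -4], [6, -2]].

W = [[-3, 3], [-5, -4], [6, -2]]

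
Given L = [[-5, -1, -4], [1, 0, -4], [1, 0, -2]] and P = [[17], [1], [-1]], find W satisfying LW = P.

W = [[-3], [2], [-1]]

Since L multiplies W on the left, W = L⁻¹P.
det L = 2; the adjugate gives L⁻¹ = [[0, -1, 2], [-1, 7, -12], [0, -1/2, 1/2]].
W = L⁻¹P = [[0, -1, 2], [-1, 7, -12], [0, -1/2, 1/2]] · [[17], [1], [-1]] = [[-3], [2], [-1]].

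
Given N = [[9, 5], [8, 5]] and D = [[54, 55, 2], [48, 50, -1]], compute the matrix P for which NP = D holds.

P = [[6, 5, 3], [0, 2, -5]]

Left-multiplying both sides by N⁻¹ gives P = N⁻¹D.
N has determinant 5; N⁻¹ = [[1, -1], [-8/5, 9/5]].
P = N⁻¹D = [[1, -1], [-8/5, 9/5]] · [[54, 55, 2], [48, 50, -1]] = [[6, 5, 3], [0, 2, -5]].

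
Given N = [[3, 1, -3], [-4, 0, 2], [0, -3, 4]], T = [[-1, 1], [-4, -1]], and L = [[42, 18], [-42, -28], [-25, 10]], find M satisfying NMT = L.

M = [[4, -2], [-3, 3], [1, 3]]

Isolating M: multiply by N⁻¹ from the left and T⁻¹ from the right, so M = N⁻¹LT⁻¹.
N has determinant -2; N⁻¹ = [[-3, -5/2, -1], [-8, -6, -3], [-6, -9/2, -2]].
det T = 5, so T⁻¹ = [[-1/5, -1/5], [4/5, -1/5]].
N⁻¹L = [[4, 6], [-9, -6], [-13, -2]].
M = (N⁻¹L)T⁻¹ = [[4, -2], [-3, 3], [1, 3]].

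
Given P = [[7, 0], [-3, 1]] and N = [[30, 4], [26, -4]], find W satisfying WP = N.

Right-multiplying both sides by P⁻¹ gives W = NP⁻¹.
P has determinant 7; P⁻¹ = [[1/7, 0], [3/7, 1]].
W = NP⁻¹ = [[30, 4], [26, -4]] · [[1/7, 0], [3/7, 1]] = [[6, 4], [2, -4]].

W = [[6, 4], [2, -4]]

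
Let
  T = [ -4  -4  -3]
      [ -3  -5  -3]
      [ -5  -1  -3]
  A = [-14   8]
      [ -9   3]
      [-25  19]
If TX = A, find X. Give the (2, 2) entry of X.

3

Since T multiplies X on the left, X = T⁻¹A.
T has determinant -6; T⁻¹ = [[-2, 3/2, 1/2], [-1, 1/2, 1/2], [11/3, -8/3, -4/3]].
X = T⁻¹A = [[-2, 3/2, 1/2], [-1, 1/2, 1/2], [11/3, -8/3, -4/3]] · [[-14, 8], [-9, 3], [-25, 19]] = [[2, -2], [-3, 3], [6, -4]].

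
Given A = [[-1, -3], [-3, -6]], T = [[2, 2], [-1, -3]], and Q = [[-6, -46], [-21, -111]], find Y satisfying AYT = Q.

Y = [[2, -5], [-3, -5]]

Isolating Y: multiply by A⁻¹ from the left and T⁻¹ from the right, so Y = A⁻¹QT⁻¹.
det A = -3; the adjugate gives A⁻¹ = [[2, -1], [-1, 1/3]].
det T = -4, so T⁻¹ = [[3/4, 1/2], [-1/4, -1/2]].
A⁻¹Q = [[9, 19], [-1, 9]].
Y = (A⁻¹Q)T⁻¹ = [[2, -5], [-3, -5]].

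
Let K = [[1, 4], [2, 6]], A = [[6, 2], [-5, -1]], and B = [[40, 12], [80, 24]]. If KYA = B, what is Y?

Y = K⁻¹BA⁻¹ (apply K⁻¹ on the left and A⁻¹ on the right).
K has determinant -2; K⁻¹ = [[-3, 2], [1, -1/2]].
det A = 4; the adjugate gives A⁻¹ = [[-1/4, -1/2], [5/4, 3/2]].
K⁻¹B = [[40, 12], [0, 0]].
Y = (K⁻¹B)A⁻¹ = [[5, -2], [0, 0]].

Y = [[5, -2], [0, 0]]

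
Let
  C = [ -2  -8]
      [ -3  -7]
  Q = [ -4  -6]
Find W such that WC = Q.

W = [[-1, 2]]

Since C sits to the right of W, W = QC⁻¹.
det C = -10; the adjugate gives C⁻¹ = [[7/10, -4/5], [-3/10, 1/5]].
W = QC⁻¹ = [[-4, -6]] · [[7/10, -4/5], [-3/10, 1/5]] = [[-1, 2]].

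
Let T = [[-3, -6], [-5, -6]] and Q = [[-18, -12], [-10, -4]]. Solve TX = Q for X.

T is on the left of X, so left-multiply by T⁻¹: X = T⁻¹Q.
det T = -12, so T⁻¹ = [[1/2, -1/2], [-5/12, 1/4]].
X = T⁻¹Q = [[1/2, -1/2], [-5/12, 1/4]] · [[-18, -12], [-10, -4]] = [[-4, -4], [5, 4]].

X = [[-4, -4], [5, 4]]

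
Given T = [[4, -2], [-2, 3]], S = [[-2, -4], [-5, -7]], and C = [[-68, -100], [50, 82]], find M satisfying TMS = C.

M = [[-1, 3], [-4, 0]]

Isolating M: multiply by T⁻¹ from the left and S⁻¹ from the right, so M = T⁻¹CS⁻¹.
T has determinant 8; T⁻¹ = [[3/8, 1/4], [1/4, 1/2]].
det S = -6; the adjugate gives S⁻¹ = [[7/6, -2/3], [-5/6, 1/3]].
T⁻¹C = [[-13, -17], [8, 16]].
M = (T⁻¹C)S⁻¹ = [[-1, 3], [-4, 0]].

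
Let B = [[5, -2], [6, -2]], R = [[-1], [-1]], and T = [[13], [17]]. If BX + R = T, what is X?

X = [[4], [3]]

BX = T − R = [[14], [18]].
Left-multiplying both sides by B⁻¹ gives X = B⁻¹(T − R).
det B = 2, so B⁻¹ = [[-1, 1], [-3, 5/2]].
X = B⁻¹(T − R) = [[4], [3]].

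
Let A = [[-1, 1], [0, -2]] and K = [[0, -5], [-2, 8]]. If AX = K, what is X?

X = [[1, 1], [1, -4]]

Since A multiplies X on the left, X = A⁻¹K.
A has determinant 2; A⁻¹ = [[-1, -1/2], [0, -1/2]].
X = A⁻¹K = [[-1, -1/2], [0, -1/2]] · [[0, -5], [-2, 8]] = [[1, 1], [1, -4]].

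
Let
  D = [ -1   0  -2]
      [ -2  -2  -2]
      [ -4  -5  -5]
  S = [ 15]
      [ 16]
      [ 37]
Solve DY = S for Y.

Since D multiplies Y on the left, Y = D⁻¹S.
det D = -4, so D⁻¹ = [[0, -5/2, 1], [1/2, 3/4, -1/2], [-1/2, 5/4, -1/2]].
Y = D⁻¹S = [[0, -5/2, 1], [1/2, 3/4, -1/2], [-1/2, 5/4, -1/2]] · [[15], [16], [37]] = [[-3], [1], [-6]].

Y = [[-3], [1], [-6]]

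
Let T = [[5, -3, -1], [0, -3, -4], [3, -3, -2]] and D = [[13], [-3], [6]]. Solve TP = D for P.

Since T multiplies P on the left, P = T⁻¹D.
det T = -3; the adjugate gives T⁻¹ = [[2, 1, -3], [4, 7/3, -20/3], [-3, -2, 5]].
P = T⁻¹D = [[2, 1, -3], [4, 7/3, -20/3], [-3, -2, 5]] · [[13], [-3], [6]] = [[5], [5], [-3]].

P = [[5], [5], [-3]]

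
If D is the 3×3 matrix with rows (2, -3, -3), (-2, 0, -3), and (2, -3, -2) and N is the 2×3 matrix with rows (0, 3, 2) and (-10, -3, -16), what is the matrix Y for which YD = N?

Y = [[3, -1, -4], [-4, 6, 5]]

Right-multiplying both sides by D⁻¹ gives Y = ND⁻¹.
D has determinant -6; D⁻¹ = [[3/2, -1/2, -3/2], [5/3, -1/3, -2], [-1, 0, 1]].
Y = ND⁻¹ = [[0, 3, 2], [-10, -3, -16]] · [[3/2, -1/2, -3/2], [5/3, -1/3, -2], [-1, 0, 1]] = [[3, -1, -4], [-4, 6, 5]].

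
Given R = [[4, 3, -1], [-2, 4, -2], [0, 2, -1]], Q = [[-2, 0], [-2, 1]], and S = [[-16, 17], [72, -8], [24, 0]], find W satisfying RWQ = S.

W = R⁻¹SQ⁻¹ (apply R⁻¹ on the left and Q⁻¹ on the right).
R has determinant -2; R⁻¹ = [[0, -1/2, 1], [1, 2, -5], [2, 4, -11]].
Q has determinant -2; Q⁻¹ = [[-1/2, 0], [-1, 1]].
R⁻¹S = [[-12, 4], [8, 1], [-8, 2]].
W = (R⁻¹S)Q⁻¹ = [[2, 4], [-5, 1], [2, 2]].

W = [[2, 4], [-5, 1], [2, 2]]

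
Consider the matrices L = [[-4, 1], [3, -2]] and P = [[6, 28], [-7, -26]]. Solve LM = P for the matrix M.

L is on the left of M, so left-multiply by L⁻¹: M = L⁻¹P.
det L = 5; the adjugate gives L⁻¹ = [[-2/5, -1/5], [-3/5, -4/5]].
M = L⁻¹P = [[-2/5, -1/5], [-3/5, -4/5]] · [[6, 28], [-7, -26]] = [[-1, -6], [2, 4]].

M = [[-1, -6], [2, 4]]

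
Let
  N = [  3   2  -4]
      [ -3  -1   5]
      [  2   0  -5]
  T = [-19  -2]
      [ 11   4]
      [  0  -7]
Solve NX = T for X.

X = [[-5, 4], [-6, -1], [-2, 3]]

Left-multiplying both sides by N⁻¹ gives X = N⁻¹T.
det N = -3, so N⁻¹ = [[-5/3, -10/3, -2], [5/3, 7/3, 1], [-2/3, -4/3, -1]].
X = N⁻¹T = [[-5/3, -10/3, -2], [5/3, 7/3, 1], [-2/3, -4/3, -1]] · [[-19, -2], [11, 4], [0, -7]] = [[-5, 4], [-6, -1], [-2, 3]].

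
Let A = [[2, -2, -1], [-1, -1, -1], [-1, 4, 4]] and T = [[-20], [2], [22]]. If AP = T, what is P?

P = [[-6], [4], [0]]

Since A multiplies P on the left, P = A⁻¹T.
det A = -5; the adjugate gives A⁻¹ = [[0, -4/5, -1/5], [-1, -7/5, -3/5], [1, 6/5, 4/5]].
P = A⁻¹T = [[0, -4/5, -1/5], [-1, -7/5, -3/5], [1, 6/5, 4/5]] · [[-20], [2], [22]] = [[-6], [4], [0]].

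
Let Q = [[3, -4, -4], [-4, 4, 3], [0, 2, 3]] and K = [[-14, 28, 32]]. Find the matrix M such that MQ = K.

M = [[-2, 2, 6]]

Right-multiplying both sides by Q⁻¹ gives M = KQ⁻¹.
det Q = 2; the adjugate gives Q⁻¹ = [[3, 2, 2], [6, 9/2, 7/2], [-4, -3, -2]].
M = KQ⁻¹ = [[-14, 28, 32]] · [[3, 2, 2], [6, 9/2, 7/2], [-4, -3, -2]] = [[-2, 2, 6]].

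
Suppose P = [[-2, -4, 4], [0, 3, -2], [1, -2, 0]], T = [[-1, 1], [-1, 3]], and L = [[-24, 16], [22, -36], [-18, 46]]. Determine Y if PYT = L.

Y = [[-2, 4], [-3, -5], [3, -4]]

Isolating Y: multiply by P⁻¹ from the left and T⁻¹ from the right, so Y = P⁻¹LT⁻¹.
det P = 4; the adjugate gives P⁻¹ = [[-1, -2, -1], [-1/2, -1, -1], [-3/4, -2, -3/2]].
det T = -2; the adjugate gives T⁻¹ = [[-3/2, 1/2], [-1/2, 1/2]].
P⁻¹L = [[-2, 10], [8, -18], [1, -9]].
Y = (P⁻¹L)T⁻¹ = [[-2, 4], [-3, -5], [3, -4]].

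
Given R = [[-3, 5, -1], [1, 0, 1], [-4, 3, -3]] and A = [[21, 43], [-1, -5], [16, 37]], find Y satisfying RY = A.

Y = [[5, -4], [6, 6], [-6, -1]]

Left-multiplying both sides by R⁻¹ gives Y = R⁻¹A.
det R = 1, so R⁻¹ = [[-3, 12, 5], [-1, 5, 2], [3, -11, -5]].
Y = R⁻¹A = [[-3, 12, 5], [-1, 5, 2], [3, -11, -5]] · [[21, 43], [-1, -5], [16, 37]] = [[5, -4], [6, 6], [-6, -1]].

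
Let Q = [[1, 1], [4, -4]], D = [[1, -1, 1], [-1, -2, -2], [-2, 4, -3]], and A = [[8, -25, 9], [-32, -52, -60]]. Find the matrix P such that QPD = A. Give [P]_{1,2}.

5

Left-multiply by Q⁻¹ and right-multiply by D⁻¹: P = Q⁻¹AD⁻¹.
det Q = -8, so Q⁻¹ = [[1/2, 1/8], [1/2, -1/8]].
D has determinant 5; D⁻¹ = [[14/5, 1/5, 4/5], [1/5, -1/5, 1/5], [-8/5, -2/5, -3/5]].
Q⁻¹A = [[0, -19, -3], [8, -6, 12]].
P = (Q⁻¹A)D⁻¹ = [[1, 5, -2], [2, -2, -2]].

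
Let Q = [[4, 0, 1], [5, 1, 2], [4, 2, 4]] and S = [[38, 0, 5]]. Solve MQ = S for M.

Since Q sits to the right of M, M = SQ⁻¹.
det Q = 6, so Q⁻¹ = [[0, 1/3, -1/6], [-2, 2, -1/2], [1, -4/3, 2/3]].
M = SQ⁻¹ = [[38, 0, 5]] · [[0, 1/3, -1/6], [-2, 2, -1/2], [1, -4/3, 2/3]] = [[5, 6, -3]].

M = [[5, 6, -3]]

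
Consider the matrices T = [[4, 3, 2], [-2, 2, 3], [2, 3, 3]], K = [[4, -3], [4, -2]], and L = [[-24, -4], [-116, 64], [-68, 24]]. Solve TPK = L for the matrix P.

Isolating P: multiply by T⁻¹ from the left and K⁻¹ from the right, so P = T⁻¹LK⁻¹.
det T = 4, so T⁻¹ = [[-3/4, -3/4, 5/4], [3, 2, -4], [-5/2, -3/2, 7/2]].
det K = 4, so K⁻¹ = [[-1/2, 3/4], [-1, 1]].
T⁻¹L = [[20, -15], [-32, 20], [-4, -2]].
P = (T⁻¹L)K⁻¹ = [[5, 0], [-4, -4], [4, -5]].

P = [[5, 0], [-4, -4], [4, -5]]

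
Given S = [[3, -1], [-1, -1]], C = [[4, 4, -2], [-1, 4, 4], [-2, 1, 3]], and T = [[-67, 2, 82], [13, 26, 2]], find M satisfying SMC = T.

Isolating M: multiply by S⁻¹ from the left and C⁻¹ from the right, so M = S⁻¹TC⁻¹.
det S = -4; the adjugate gives S⁻¹ = [[1/4, -1/4], [-1/4, -3/4]].
C has determinant -2; C⁻¹ = [[-4, 7, -12], [5/2, -4, 7], [-7/2, 6, -10]].
S⁻¹T = [[-20, -6, 20], [7, -20, -22]].
M = (S⁻¹T)C⁻¹ = [[-5, 4, -2], [-1, -3, -4]].

M = [[-5, 4, -2], [-1, -3, -4]]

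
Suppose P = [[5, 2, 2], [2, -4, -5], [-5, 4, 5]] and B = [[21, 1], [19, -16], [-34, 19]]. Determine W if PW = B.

W = [[5, -1], [-1, 1], [-1, 2]]

P is on the left of W, so left-multiply by P⁻¹: W = P⁻¹B.
det P = 6, so P⁻¹ = [[0, -1/3, -1/3], [5/2, 35/6, 29/6], [-2, -5, -4]].
W = P⁻¹B = [[0, -1/3, -1/3], [5/2, 35/6, 29/6], [-2, -5, -4]] · [[21, 1], [19, -16], [-34, 19]] = [[5, -1], [-1, 1], [-1, 2]].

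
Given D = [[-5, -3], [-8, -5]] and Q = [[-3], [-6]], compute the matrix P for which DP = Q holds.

Since D multiplies P on the left, P = D⁻¹Q.
det D = 1, so D⁻¹ = [[-5, 3], [8, -5]].
P = D⁻¹Q = [[-5, 3], [8, -5]] · [[-3], [-6]] = [[-3], [6]].

P = [[-3], [6]]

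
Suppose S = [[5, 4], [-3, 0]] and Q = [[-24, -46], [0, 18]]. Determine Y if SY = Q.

Y = [[0, -6], [-6, -4]]

Since S multiplies Y on the left, Y = S⁻¹Q.
det S = 12, so S⁻¹ = [[0, -1/3], [1/4, 5/12]].
Y = S⁻¹Q = [[0, -1/3], [1/4, 5/12]] · [[-24, -46], [0, 18]] = [[0, -6], [-6, -4]].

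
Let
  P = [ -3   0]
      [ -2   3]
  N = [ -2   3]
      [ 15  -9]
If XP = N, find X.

X = [[0, 1], [-3, -3]]

P is on the right of X, so right-multiply by P⁻¹: X = NP⁻¹.
det P = -9, so P⁻¹ = [[-1/3, 0], [-2/9, 1/3]].
X = NP⁻¹ = [[-2, 3], [15, -9]] · [[-1/3, 0], [-2/9, 1/3]] = [[0, 1], [-3, -3]].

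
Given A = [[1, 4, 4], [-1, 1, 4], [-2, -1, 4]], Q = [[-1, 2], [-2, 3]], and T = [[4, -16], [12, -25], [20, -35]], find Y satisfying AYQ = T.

Y = [[0, -4], [-2, 5], [-3, -2]]

Isolating Y: multiply by A⁻¹ from the left and Q⁻¹ from the right, so Y = A⁻¹TQ⁻¹.
det A = 4, so A⁻¹ = [[2, -5, 3], [-1, 3, -2], [3/4, -7/4, 5/4]].
det Q = 1; the adjugate gives Q⁻¹ = [[3, -2], [2, -1]].
A⁻¹T = [[8, -12], [-8, 11], [7, -12]].
Y = (A⁻¹T)Q⁻¹ = [[0, -4], [-2, 5], [-3, -2]].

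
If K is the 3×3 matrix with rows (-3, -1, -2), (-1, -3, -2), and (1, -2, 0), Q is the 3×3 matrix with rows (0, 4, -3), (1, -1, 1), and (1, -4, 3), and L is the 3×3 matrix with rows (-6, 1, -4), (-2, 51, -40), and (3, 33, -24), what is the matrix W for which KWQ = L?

W = K⁻¹LQ⁻¹ (apply K⁻¹ on the left and Q⁻¹ on the right).
K has determinant 4; K⁻¹ = [[-1, 1, -1], [-1/2, 1/2, -1], [5/4, -7/4, 2]].
Q has determinant 1; Q⁻¹ = [[1, 0, 1], [-2, 3, -3], [-3, 4, -4]].
K⁻¹L = [[1, 17, -12], [-1, -8, 6], [2, -22, 17]].
W = (K⁻¹L)Q⁻¹ = [[3, 3, -2], [-3, 0, -1], [-5, 2, 0]].

W = [[3, 3, -2], [-3, 0, -1], [-5, 2, 0]]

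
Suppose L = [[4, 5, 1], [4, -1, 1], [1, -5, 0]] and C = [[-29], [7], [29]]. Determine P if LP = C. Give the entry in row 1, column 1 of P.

Since L multiplies P on the left, P = L⁻¹C.
det L = 6, so L⁻¹ = [[5/6, -5/6, 1], [1/6, -1/6, 0], [-19/6, 25/6, -4]].
P = L⁻¹C = [[5/6, -5/6, 1], [1/6, -1/6, 0], [-19/6, 25/6, -4]] · [[-29], [7], [29]] = [[-1], [-6], [5]].

-1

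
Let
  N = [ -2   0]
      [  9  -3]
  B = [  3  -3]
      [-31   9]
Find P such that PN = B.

P = [[3, 1], [2, -3]]

N is on the right of P, so right-multiply by N⁻¹: P = BN⁻¹.
det N = 6; the adjugate gives N⁻¹ = [[-1/2, 0], [-3/2, -1/3]].
P = BN⁻¹ = [[3, -3], [-31, 9]] · [[-1/2, 0], [-3/2, -1/3]] = [[3, 1], [2, -3]].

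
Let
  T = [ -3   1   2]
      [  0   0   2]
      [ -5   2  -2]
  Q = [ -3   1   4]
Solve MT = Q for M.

M = [[1, 1, 0]]

Right-multiplying both sides by T⁻¹ gives M = QT⁻¹.
det T = 2; the adjugate gives T⁻¹ = [[-2, 3, 1], [-5, 8, 3], [0, 1/2, 0]].
M = QT⁻¹ = [[-3, 1, 4]] · [[-2, 3, 1], [-5, 8, 3], [0, 1/2, 0]] = [[1, 1, 0]].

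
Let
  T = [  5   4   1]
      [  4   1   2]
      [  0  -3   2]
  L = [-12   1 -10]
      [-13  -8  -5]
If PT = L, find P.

Since T sits to the right of P, P = LT⁻¹.
det T = -4; the adjugate gives T⁻¹ = [[-2, 11/4, -7/4], [2, -5/2, 3/2], [3, -15/4, 11/4]].
P = LT⁻¹ = [[-12, 1, -10], [-13, -8, -5]] · [[-2, 11/4, -7/4], [2, -5/2, 3/2], [3, -15/4, 11/4]] = [[-4, 2, -5], [-5, 3, -3]].

P = [[-4, 2, -5], [-5, 3, -3]]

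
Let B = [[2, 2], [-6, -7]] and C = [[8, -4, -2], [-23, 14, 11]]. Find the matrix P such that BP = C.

P = [[5, 0, 4], [-1, -2, -5]]

B is on the left of P, so left-multiply by B⁻¹: P = B⁻¹C.
det B = -2; the adjugate gives B⁻¹ = [[7/2, 1], [-3, -1]].
P = B⁻¹C = [[7/2, 1], [-3, -1]] · [[8, -4, -2], [-23, 14, 11]] = [[5, 0, 4], [-1, -2, -5]].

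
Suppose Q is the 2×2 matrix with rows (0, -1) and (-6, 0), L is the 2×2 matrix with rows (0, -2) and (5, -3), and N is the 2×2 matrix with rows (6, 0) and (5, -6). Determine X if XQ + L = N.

XQ = N − L = [[6, 2], [0, -3]].
Since Q sits to the right of X, X = (N − L)Q⁻¹.
Q has determinant -6; Q⁻¹ = [[0, -1/6], [-1, 0]].
X = (N − L)Q⁻¹ = [[-2, -1], [3, 0]].

X = [[-2, -1], [3, 0]]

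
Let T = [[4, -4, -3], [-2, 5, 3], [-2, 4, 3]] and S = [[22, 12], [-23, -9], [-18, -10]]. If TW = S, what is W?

T is on the left of W, so left-multiply by T⁻¹: W = T⁻¹S.
det T = 6; the adjugate gives T⁻¹ = [[1/2, 0, 1/2], [0, 1, -1], [1/3, -4/3, 2]].
W = T⁻¹S = [[1/2, 0, 1/2], [0, 1, -1], [1/3, -4/3, 2]] · [[22, 12], [-23, -9], [-18, -10]] = [[2, 1], [-5, 1], [2, -4]].

W = [[2, 1], [-5, 1], [2, -4]]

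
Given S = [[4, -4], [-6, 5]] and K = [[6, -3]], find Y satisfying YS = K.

Since S sits to the right of Y, Y = KS⁻¹.
det S = -4; the adjugate gives S⁻¹ = [[-5/4, -1], [-3/2, -1]].
Y = KS⁻¹ = [[6, -3]] · [[-5/4, -1], [-3/2, -1]] = [[-3, -3]].

Y = [[-3, -3]]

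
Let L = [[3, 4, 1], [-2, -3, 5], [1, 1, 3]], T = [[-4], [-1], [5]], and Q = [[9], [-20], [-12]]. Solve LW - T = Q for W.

LW = Q + T = [[5], [-21], [-7]].
L is on the left of W, so left-multiply by L⁻¹: W = L⁻¹(Q + T).
det L = 3, so L⁻¹ = [[-14/3, -11/3, 23/3], [11/3, 8/3, -17/3], [1/3, 1/3, -1/3]].
W = L⁻¹(Q + T) = [[0], [2], [-3]].

W = [[0], [2], [-3]]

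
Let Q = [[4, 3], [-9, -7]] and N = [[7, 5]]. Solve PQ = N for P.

Since Q sits to the right of P, P = NQ⁻¹.
Q has determinant -1; Q⁻¹ = [[7, 3], [-9, -4]].
P = NQ⁻¹ = [[7, 5]] · [[7, 3], [-9, -4]] = [[4, 1]].

P = [[4, 1]]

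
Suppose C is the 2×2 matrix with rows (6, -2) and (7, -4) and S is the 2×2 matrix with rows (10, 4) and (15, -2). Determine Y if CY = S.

Left-multiplying both sides by C⁻¹ gives Y = C⁻¹S.
det C = -10, so C⁻¹ = [[2/5, -1/5], [7/10, -3/5]].
Y = C⁻¹S = [[2/5, -1/5], [7/10, -3/5]] · [[10, 4], [15, -2]] = [[1, 2], [-2, 4]].

Y = [[1, 2], [-2, 4]]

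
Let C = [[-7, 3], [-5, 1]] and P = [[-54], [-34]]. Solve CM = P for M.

M = [[6], [-4]]

Left-multiplying both sides by C⁻¹ gives M = C⁻¹P.
det C = 8; the adjugate gives C⁻¹ = [[1/8, -3/8], [5/8, -7/8]].
M = C⁻¹P = [[1/8, -3/8], [5/8, -7/8]] · [[-54], [-34]] = [[6], [-4]].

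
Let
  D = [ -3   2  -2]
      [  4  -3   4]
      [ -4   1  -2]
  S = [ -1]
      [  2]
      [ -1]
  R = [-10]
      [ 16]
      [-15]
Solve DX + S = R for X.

DX = R − S = [[-9], [14], [-14]].
Since D multiplies X on the left, X = D⁻¹(R − S).
D has determinant -6; D⁻¹ = [[-1/3, -1/3, -1/3], [4/3, 1/3, -2/3], [4/3, 5/6, -1/6]].
X = D⁻¹(R − S) = [[3], [2], [2]].

X = [[3], [2], [2]]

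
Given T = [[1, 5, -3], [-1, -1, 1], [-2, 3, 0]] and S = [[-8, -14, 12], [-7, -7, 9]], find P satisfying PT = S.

P = [[-4, 0, 2], [-5, -6, 4]]

Since T sits to the right of P, P = ST⁻¹.
det T = 2; the adjugate gives T⁻¹ = [[-3/2, -9/2, 1], [-1, -3, 1], [-5/2, -13/2, 2]].
P = ST⁻¹ = [[-8, -14, 12], [-7, -7, 9]] · [[-3/2, -9/2, 1], [-1, -3, 1], [-5/2, -13/2, 2]] = [[-4, 0, 2], [-5, -6, 4]].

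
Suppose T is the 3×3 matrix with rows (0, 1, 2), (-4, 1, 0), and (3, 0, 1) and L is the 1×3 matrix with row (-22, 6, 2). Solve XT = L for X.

X = [[2, 4, -2]]

Since T sits to the right of X, X = LT⁻¹.
T has determinant -2; T⁻¹ = [[-1/2, 1/2, 1], [-2, 3, 4], [3/2, -3/2, -2]].
X = LT⁻¹ = [[-22, 6, 2]] · [[-1/2, 1/2, 1], [-2, 3, 4], [3/2, -3/2, -2]] = [[2, 4, -2]].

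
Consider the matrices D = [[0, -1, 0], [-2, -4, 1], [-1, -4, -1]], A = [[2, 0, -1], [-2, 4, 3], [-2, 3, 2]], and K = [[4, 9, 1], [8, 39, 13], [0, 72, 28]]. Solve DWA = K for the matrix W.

W = [[1, -4, 1], [-5, 0, -3], [-3, -2, -5]]

W = D⁻¹KA⁻¹ (apply D⁻¹ on the left and A⁻¹ on the right).
D has determinant 3; D⁻¹ = [[8/3, -1/3, -1/3], [-1, 0, 0], [4/3, 1/3, -2/3]].
det A = -4; the adjugate gives A⁻¹ = [[1/4, 3/4, -1], [1/2, -1/2, 1], [-1/2, 3/2, -2]].
D⁻¹K = [[8, -13, -11], [-4, -9, -1], [8, -23, -13]].
W = (D⁻¹K)A⁻¹ = [[1, -4, 1], [-5, 0, -3], [-3, -2, -5]].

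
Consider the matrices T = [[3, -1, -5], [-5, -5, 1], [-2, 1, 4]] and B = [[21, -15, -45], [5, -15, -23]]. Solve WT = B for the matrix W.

Right-multiplying both sides by T⁻¹ gives W = BT⁻¹.
det T = -6, so T⁻¹ = [[7/2, 1/6, 13/3], [-3, -1/3, -11/3], [5/2, 1/6, 10/3]].
W = BT⁻¹ = [[21, -15, -45], [5, -15, -23]] · [[7/2, 1/6, 13/3], [-3, -1/3, -11/3], [5/2, 1/6, 10/3]] = [[6, 1, -4], [5, 2, 0]].

W = [[6, 1, -4], [5, 2, 0]]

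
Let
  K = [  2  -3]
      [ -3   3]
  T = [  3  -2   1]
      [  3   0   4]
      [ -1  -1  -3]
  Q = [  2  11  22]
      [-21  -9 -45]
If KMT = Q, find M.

M = [[3, 2, -4], [1, 4, 3]]

Isolating M: multiply by K⁻¹ from the left and T⁻¹ from the right, so M = K⁻¹QT⁻¹.
det K = -3, so K⁻¹ = [[-1, -1], [-1, -2/3]].
det T = -1, so T⁻¹ = [[-4, 7, 8], [-5, 8, 9], [3, -5, -6]].
K⁻¹Q = [[19, -2, 23], [12, -5, 8]].
M = (K⁻¹Q)T⁻¹ = [[3, 2, -4], [1, 4, 3]].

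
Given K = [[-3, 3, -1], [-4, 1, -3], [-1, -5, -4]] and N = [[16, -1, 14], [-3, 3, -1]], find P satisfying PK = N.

K is on the right of P, so right-multiply by K⁻¹: P = NK⁻¹.
det K = -3, so K⁻¹ = [[19/3, -17/3, 8/3], [13/3, -11/3, 5/3], [-7, 6, -3]].
P = NK⁻¹ = [[16, -1, 14], [-3, 3, -1]] · [[19/3, -17/3, 8/3], [13/3, -11/3, 5/3], [-7, 6, -3]] = [[-1, -3, -1], [1, 0, 0]].

P = [[-1, -3, -1], [1, 0, 0]]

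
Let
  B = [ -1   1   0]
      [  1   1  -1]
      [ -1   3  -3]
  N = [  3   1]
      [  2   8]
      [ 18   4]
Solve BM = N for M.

M = [[-3, 5], [0, 6], [-5, 3]]

Left-multiplying both sides by B⁻¹ gives M = B⁻¹N.
det B = 4; the adjugate gives B⁻¹ = [[0, 3/4, -1/4], [1, 3/4, -1/4], [1, 1/2, -1/2]].
M = B⁻¹N = [[0, 3/4, -1/4], [1, 3/4, -1/4], [1, 1/2, -1/2]] · [[3, 1], [2, 8], [18, 4]] = [[-3, 5], [0, 6], [-5, 3]].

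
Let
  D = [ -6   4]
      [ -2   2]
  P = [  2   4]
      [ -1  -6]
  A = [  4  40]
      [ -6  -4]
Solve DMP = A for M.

M = [[-3, 2], [-5, 1]]

Isolating M: multiply by D⁻¹ from the left and P⁻¹ from the right, so M = D⁻¹AP⁻¹.
det D = -4; the adjugate gives D⁻¹ = [[-1/2, 1], [-1/2, 3/2]].
det P = -8, so P⁻¹ = [[3/4, 1/2], [-1/8, -1/4]].
D⁻¹A = [[-8, -24], [-11, -26]].
M = (D⁻¹A)P⁻¹ = [[-3, 2], [-5, 1]].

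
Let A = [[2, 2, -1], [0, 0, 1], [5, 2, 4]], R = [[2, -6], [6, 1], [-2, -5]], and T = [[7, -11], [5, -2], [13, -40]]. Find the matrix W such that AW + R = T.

AW = T − R = [[5, -5], [-1, -3], [15, -35]].
A is on the left of W, so left-multiply by A⁻¹: W = A⁻¹(T − R).
det A = 6, so A⁻¹ = [[-1/3, -5/3, 1/3], [5/6, 13/6, -1/3], [0, 1, 0]].
W = A⁻¹(T − R) = [[5, -5], [-3, 1], [-1, -3]].

W = [[5, -5], [-3, 1], [-1, -3]]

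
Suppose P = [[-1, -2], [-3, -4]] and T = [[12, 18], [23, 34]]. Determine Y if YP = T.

Since P sits to the right of Y, Y = TP⁻¹.
det P = -2; the adjugate gives P⁻¹ = [[2, -1], [-3/2, 1/2]].
Y = TP⁻¹ = [[12, 18], [23, 34]] · [[2, -1], [-3/2, 1/2]] = [[-3, -3], [-5, -6]].

Y = [[-3, -3], [-5, -6]]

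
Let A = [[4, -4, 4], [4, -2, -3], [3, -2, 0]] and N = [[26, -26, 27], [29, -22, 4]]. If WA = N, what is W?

Since A sits to the right of W, W = NA⁻¹.
det A = 4, so A⁻¹ = [[-3/2, -2, 5], [-9/4, -3, 7], [-1/2, -1, 2]].
W = NA⁻¹ = [[26, -26, 27], [29, -22, 4]] · [[-3/2, -2, 5], [-9/4, -3, 7], [-1/2, -1, 2]] = [[6, -1, 2], [4, 4, -1]].

W = [[6, -1, 2], [4, 4, -1]]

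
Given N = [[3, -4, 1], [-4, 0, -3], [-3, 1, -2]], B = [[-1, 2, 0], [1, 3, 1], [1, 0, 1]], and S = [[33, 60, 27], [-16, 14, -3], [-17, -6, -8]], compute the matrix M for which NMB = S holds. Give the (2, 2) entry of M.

-4

Isolating M: multiply by N⁻¹ from the left and B⁻¹ from the right, so M = N⁻¹SB⁻¹.
det N = 1; the adjugate gives N⁻¹ = [[3, -7, 12], [1, -3, 5], [-4, 9, -16]].
det B = -3; the adjugate gives B⁻¹ = [[-1, 2/3, -2/3], [0, 1/3, -1/3], [1, -2/3, 5/3]].
N⁻¹S = [[7, 10, 6], [-4, -12, -4], [-4, -18, -7]].
M = (N⁻¹S)B⁻¹ = [[-1, 4, 2], [0, -4, 0], [-3, -4, -3]].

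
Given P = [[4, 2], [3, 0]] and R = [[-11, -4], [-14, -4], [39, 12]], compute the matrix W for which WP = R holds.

P is on the right of W, so right-multiply by P⁻¹: W = RP⁻¹.
det P = -6, so P⁻¹ = [[0, 1/3], [1/2, -2/3]].
W = RP⁻¹ = [[-11, -4], [-14, -4], [39, 12]] · [[0, 1/3], [1/2, -2/3]] = [[-2, -1], [-2, -2], [6, 5]].

W = [[-2, -1], [-2, -2], [6, 5]]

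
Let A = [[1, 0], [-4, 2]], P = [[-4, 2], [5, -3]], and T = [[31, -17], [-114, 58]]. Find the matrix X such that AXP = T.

X = [[-4, 3], [5, 5]]

Isolating X: multiply by A⁻¹ from the left and P⁻¹ from the right, so X = A⁻¹TP⁻¹.
A has determinant 2; A⁻¹ = [[1, 0], [2, 1/2]].
det P = 2, so P⁻¹ = [[-3/2, -1], [-5/2, -2]].
A⁻¹T = [[31, -17], [5, -5]].
X = (A⁻¹T)P⁻¹ = [[-4, 3], [5, 5]].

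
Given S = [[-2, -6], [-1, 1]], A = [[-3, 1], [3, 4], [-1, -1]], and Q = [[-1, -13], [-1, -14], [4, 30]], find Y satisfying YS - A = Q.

YS = Q + A = [[-4, -12], [2, -10], [3, 29]].
Right-multiplying both sides by S⁻¹ gives Y = (Q + A)S⁻¹.
det S = -8; the adjugate gives S⁻¹ = [[-1/8, -3/4], [-1/8, 1/4]].
Y = (Q + A)S⁻¹ = [[2, 0], [1, -4], [-4, 5]].

Y = [[2, 0], [1, -4], [-4, 5]]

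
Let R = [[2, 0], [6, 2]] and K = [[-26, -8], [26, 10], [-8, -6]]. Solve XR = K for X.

X = [[-1, -4], [-2, 5], [5, -3]]

Since R sits to the right of X, X = KR⁻¹.
det R = 4; the adjugate gives R⁻¹ = [[1/2, 0], [-3/2, 1/2]].
X = KR⁻¹ = [[-26, -8], [26, 10], [-8, -6]] · [[1/2, 0], [-3/2, 1/2]] = [[-1, -4], [-2, 5], [5, -3]].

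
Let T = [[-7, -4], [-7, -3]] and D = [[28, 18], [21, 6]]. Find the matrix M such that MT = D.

M = [[-6, 2], [3, -6]]

Since T sits to the right of M, M = DT⁻¹.
det T = -7, so T⁻¹ = [[3/7, -4/7], [-1, 1]].
M = DT⁻¹ = [[28, 18], [21, 6]] · [[3/7, -4/7], [-1, 1]] = [[-6, 2], [3, -6]].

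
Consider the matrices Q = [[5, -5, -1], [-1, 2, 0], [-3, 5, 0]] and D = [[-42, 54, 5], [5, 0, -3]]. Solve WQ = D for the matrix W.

W = [[-5, 2, 5], [3, -5, 5]]

Q is on the right of W, so right-multiply by Q⁻¹: W = DQ⁻¹.
Q has determinant -1; Q⁻¹ = [[0, 5, -2], [0, 3, -1], [-1, 10, -5]].
W = DQ⁻¹ = [[-42, 54, 5], [5, 0, -3]] · [[0, 5, -2], [0, 3, -1], [-1, 10, -5]] = [[-5, 2, 5], [3, -5, 5]].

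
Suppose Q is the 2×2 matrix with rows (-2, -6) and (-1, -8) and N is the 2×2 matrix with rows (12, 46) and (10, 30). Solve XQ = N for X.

X = [[-5, -2], [-5, 0]]

Right-multiplying both sides by Q⁻¹ gives X = NQ⁻¹.
det Q = 10, so Q⁻¹ = [[-4/5, 3/5], [1/10, -1/5]].
X = NQ⁻¹ = [[12, 46], [10, 30]] · [[-4/5, 3/5], [1/10, -1/5]] = [[-5, -2], [-5, 0]].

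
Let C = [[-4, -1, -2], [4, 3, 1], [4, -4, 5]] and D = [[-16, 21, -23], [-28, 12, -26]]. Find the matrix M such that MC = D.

M = [[-1, 0, -5], [-1, -3, -5]]

C is on the right of M, so right-multiply by C⁻¹: M = DC⁻¹.
det C = -4, so C⁻¹ = [[-19/4, -13/4, -5/4], [4, 3, 1], [7, 5, 2]].
M = DC⁻¹ = [[-16, 21, -23], [-28, 12, -26]] · [[-19/4, -13/4, -5/4], [4, 3, 1], [7, 5, 2]] = [[-1, 0, -5], [-1, -3, -5]].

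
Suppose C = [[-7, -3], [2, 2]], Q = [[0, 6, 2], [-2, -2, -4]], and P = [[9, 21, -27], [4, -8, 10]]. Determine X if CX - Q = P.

X = [[-3, -3, 4], [4, -2, -1]]

CX = P + Q = [[9, 27, -25], [2, -10, 6]].
Left-multiplying both sides by C⁻¹ gives X = C⁻¹(P + Q).
det C = -8, so C⁻¹ = [[-1/4, -3/8], [1/4, 7/8]].
X = C⁻¹(P + Q) = [[-3, -3, 4], [4, -2, -1]].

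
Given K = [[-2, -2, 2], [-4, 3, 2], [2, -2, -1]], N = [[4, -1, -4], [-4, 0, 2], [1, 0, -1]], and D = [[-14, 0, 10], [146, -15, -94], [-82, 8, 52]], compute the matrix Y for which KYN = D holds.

Isolating Y: multiply by K⁻¹ from the left and N⁻¹ from the right, so Y = K⁻¹DN⁻¹.
det K = 2; the adjugate gives K⁻¹ = [[1/2, -3, -5], [0, -1, -2], [1, -4, -7]].
N has determinant 2; N⁻¹ = [[0, -1/2, -1], [-1, 0, 4], [0, -1/2, -2]].
K⁻¹D = [[-35, 5, 27], [18, -1, -10], [-24, 4, 22]].
Y = (K⁻¹D)N⁻¹ = [[-5, 4, 1], [1, -4, -2], [-4, 1, -4]].

Y = [[-5, 4, 1], [1, -4, -2], [-4, 1, -4]]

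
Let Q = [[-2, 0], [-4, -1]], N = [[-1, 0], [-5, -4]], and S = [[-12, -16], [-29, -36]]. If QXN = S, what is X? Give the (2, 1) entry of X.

X = Q⁻¹SN⁻¹ (apply Q⁻¹ on the left and N⁻¹ on the right).
det Q = 2, so Q⁻¹ = [[-1/2, 0], [2, -1]].
det N = 4, so N⁻¹ = [[-1, 0], [5/4, -1/4]].
Q⁻¹S = [[6, 8], [5, 4]].
X = (Q⁻¹S)N⁻¹ = [[4, -2], [0, -1]].

0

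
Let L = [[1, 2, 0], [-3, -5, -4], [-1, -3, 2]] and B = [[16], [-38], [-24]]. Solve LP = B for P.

P = [[4], [6], [-1]]

Since L multiplies P on the left, P = L⁻¹B.
det L = -2, so L⁻¹ = [[11, 2, 4], [-5, -1, -2], [-2, -1/2, -1/2]].
P = L⁻¹B = [[11, 2, 4], [-5, -1, -2], [-2, -1/2, -1/2]] · [[16], [-38], [-24]] = [[4], [6], [-1]].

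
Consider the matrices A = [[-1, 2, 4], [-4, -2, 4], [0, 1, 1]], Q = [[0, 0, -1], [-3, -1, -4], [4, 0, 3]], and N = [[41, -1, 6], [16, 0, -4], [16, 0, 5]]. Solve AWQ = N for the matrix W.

W = [[-3, 3, -3], [4, -2, 4], [3, 2, 0]]

W = A⁻¹NQ⁻¹ (apply A⁻¹ on the left and Q⁻¹ on the right).
A has determinant -2; A⁻¹ = [[3, -1, -8], [-2, 1/2, 6], [2, -1/2, -5]].
det Q = -4, so Q⁻¹ = [[3/4, 0, 1/4], [7/4, -1, -3/4], [-1, 0, 0]].
A⁻¹N = [[-21, -3, -18], [22, 2, 16], [-6, -2, -11]].
W = (A⁻¹N)Q⁻¹ = [[-3, 3, -3], [4, -2, 4], [3, 2, 0]].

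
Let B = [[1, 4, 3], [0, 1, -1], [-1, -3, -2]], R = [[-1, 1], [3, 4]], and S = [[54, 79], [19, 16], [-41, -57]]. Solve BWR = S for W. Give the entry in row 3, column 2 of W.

0

W = B⁻¹SR⁻¹ (apply B⁻¹ on the left and R⁻¹ on the right).
det B = 2, so B⁻¹ = [[-5/2, -1/2, -7/2], [1/2, 1/2, 1/2], [1/2, -1/2, 1/2]].
det R = -7; the adjugate gives R⁻¹ = [[-4/7, 1/7], [3/7, 1/7]].
B⁻¹S = [[-1, -6], [16, 19], [-3, 3]].
W = (B⁻¹S)R⁻¹ = [[-2, -1], [-1, 5], [3, 0]].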